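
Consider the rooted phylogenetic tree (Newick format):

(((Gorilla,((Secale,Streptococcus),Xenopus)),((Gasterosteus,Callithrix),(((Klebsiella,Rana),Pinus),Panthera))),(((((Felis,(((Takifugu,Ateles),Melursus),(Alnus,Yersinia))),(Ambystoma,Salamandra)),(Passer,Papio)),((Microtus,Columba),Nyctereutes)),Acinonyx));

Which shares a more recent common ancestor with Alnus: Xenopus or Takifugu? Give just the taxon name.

The MRCA of Alnus and Takifugu subtends (((Takifugu,Ateles),Melursus),(Alnus,Yersinia)) (5 taxa).
The MRCA of Alnus and Xenopus is the root, subtending the entire tree (24 taxa).
The first is nested inside the second, so Alnus shares a more recent common ancestor with Takifugu.

Takifugu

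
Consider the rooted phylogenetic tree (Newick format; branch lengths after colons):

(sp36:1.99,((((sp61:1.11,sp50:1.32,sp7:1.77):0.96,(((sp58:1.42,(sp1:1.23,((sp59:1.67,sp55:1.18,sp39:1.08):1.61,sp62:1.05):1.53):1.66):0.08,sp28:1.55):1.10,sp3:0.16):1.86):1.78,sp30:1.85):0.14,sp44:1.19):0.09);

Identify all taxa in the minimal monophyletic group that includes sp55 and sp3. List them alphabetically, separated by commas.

Tracing sp55: it sits inside (sp59,sp55,sp39).
Tracing sp3: it sits inside (((sp58,(sp1,((sp59,sp55,sp39),sp62))),sp28),sp3).
The smallest clade enclosing both is (((sp58,(sp1,((sp59,sp55,sp39),sp62))),sp28),sp3); the answer is its 8 terminal taxa in alphabetical order.

sp1, sp28, sp3, sp39, sp55, sp58, sp59, sp62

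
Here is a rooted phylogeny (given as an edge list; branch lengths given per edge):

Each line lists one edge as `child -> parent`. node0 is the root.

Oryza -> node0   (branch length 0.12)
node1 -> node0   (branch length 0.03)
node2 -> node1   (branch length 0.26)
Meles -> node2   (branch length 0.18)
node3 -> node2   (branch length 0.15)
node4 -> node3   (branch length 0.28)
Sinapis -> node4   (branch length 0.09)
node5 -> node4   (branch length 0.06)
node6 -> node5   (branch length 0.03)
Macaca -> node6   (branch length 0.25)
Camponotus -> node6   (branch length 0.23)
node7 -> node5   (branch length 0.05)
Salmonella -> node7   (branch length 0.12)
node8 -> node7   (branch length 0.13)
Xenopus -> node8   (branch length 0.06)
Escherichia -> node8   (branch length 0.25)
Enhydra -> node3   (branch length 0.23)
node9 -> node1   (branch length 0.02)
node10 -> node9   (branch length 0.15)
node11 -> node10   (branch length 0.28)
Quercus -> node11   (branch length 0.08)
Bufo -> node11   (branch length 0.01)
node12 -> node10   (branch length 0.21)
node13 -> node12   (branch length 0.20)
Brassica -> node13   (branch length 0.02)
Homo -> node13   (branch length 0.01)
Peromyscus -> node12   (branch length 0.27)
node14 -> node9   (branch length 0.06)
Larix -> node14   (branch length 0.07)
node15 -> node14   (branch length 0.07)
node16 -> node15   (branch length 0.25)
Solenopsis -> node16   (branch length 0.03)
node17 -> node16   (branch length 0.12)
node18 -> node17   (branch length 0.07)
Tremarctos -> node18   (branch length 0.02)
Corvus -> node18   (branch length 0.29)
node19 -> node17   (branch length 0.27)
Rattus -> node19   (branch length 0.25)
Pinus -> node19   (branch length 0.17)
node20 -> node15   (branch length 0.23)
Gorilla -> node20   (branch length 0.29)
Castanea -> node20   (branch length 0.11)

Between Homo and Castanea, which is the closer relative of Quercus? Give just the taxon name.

The MRCA of Quercus and Homo subtends ((Quercus,Bufo),((Brassica,Homo),Peromyscus)) (5 taxa).
The MRCA of Quercus and Castanea subtends (((Quercus,Bufo),((Brassica,Homo),Peromyscus)),(Larix,((Solenopsis,((Tremarctos,Corvus),(Rattus,Pinus))),(Gorilla,Castanea)))) (13 taxa).
The first is nested inside the second, so Quercus shares a more recent common ancestor with Homo.

Homo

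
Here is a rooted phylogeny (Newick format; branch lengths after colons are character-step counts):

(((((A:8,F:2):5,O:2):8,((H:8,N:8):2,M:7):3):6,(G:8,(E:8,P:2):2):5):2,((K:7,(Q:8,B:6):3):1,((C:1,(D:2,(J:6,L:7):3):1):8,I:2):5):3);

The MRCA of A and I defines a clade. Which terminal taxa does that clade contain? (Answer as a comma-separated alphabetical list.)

A, B, C, D, E, F, G, H, I, J, K, L, M, N, O, P, Q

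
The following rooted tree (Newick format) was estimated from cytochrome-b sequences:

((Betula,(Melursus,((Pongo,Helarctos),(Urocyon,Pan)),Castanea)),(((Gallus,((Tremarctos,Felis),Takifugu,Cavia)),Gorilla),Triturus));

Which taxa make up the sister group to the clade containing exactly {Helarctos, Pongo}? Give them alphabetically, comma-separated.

The clade containing exactly {Helarctos, Pongo} attaches to the tree at the node subtending ((Pongo,Helarctos),(Urocyon,Pan)).
The other lineage descending from that same node — the sister group — is (Urocyon,Pan); its 2 tips in alphabetical order are the answer.

Pan, Urocyon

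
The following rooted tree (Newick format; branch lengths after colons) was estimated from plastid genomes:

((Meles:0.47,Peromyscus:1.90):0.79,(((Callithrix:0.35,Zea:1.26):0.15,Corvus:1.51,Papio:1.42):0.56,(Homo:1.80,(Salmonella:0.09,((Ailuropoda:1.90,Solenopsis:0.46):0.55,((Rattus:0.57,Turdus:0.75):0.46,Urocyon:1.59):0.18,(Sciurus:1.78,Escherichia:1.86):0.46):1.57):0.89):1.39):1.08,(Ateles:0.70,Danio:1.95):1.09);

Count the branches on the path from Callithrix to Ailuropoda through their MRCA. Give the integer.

8

The MRCA of Callithrix and Ailuropoda is the node subtending (((Callithrix,Zea),Corvus,Papio),(Homo,(Salmonella,((Ailuropoda,Solenopsis),((Rattus,Turdus),Urocyon),(Sciurus,Escherichia))))).
From Callithrix up to that node: 3 branches. From Ailuropoda up to the same node: 5 branches. Total: 3 + 5 = 8.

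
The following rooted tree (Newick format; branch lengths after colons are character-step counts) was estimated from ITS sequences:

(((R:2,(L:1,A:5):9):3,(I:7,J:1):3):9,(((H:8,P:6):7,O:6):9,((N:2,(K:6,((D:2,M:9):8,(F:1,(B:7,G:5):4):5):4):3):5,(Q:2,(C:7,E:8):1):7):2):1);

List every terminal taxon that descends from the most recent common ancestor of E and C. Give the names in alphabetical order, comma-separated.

Tracing E: it sits inside (C,E).
Tracing C: it sits inside (C,E).
The smallest clade enclosing both is (C,E); the answer is its 2 terminal taxa in alphabetical order.

C, E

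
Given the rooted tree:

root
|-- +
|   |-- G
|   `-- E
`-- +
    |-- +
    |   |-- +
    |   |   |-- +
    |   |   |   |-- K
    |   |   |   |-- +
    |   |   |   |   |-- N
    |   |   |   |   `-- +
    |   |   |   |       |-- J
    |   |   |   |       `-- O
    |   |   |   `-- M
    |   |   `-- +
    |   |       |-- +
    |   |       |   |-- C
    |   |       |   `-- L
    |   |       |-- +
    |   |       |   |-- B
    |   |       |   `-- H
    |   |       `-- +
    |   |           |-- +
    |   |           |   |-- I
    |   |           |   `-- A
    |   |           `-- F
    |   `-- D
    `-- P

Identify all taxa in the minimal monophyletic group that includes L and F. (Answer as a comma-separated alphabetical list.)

Tracing L: it sits inside (C,L).
Tracing F: it sits inside ((I,A),F).
The smallest clade enclosing both is ((C,L),(B,H),((I,A),F)); the answer is its 7 terminal taxa in alphabetical order.

A, B, C, F, H, I, L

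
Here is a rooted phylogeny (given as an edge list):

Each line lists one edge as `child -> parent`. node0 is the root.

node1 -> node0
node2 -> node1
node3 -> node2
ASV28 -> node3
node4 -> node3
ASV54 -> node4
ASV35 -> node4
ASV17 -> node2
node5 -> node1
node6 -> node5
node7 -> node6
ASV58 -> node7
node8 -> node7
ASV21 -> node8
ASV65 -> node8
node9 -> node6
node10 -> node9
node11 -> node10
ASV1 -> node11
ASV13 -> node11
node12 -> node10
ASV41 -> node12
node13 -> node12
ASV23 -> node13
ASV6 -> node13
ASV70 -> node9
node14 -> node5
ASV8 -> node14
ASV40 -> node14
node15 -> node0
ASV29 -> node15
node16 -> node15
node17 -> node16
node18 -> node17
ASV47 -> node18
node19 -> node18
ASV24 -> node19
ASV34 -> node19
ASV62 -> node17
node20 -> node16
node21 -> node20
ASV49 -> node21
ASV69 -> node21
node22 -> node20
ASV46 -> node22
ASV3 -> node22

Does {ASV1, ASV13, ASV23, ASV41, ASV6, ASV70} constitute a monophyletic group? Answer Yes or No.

The most recent common ancestor of these taxa subtends (((ASV1,ASV13),(ASV41,(ASV23,ASV6))),ASV70).
That clade has exactly 6 tips — every listed taxon and nothing else — so the group is monophyletic.

Yes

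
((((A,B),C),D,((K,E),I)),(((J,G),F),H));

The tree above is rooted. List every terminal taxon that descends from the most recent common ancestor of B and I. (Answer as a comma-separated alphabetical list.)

A, B, C, D, E, I, K

Tracing B: it sits inside (A,B).
Tracing I: it sits inside ((K,E),I).
The smallest clade enclosing both is (((A,B),C),D,((K,E),I)); the answer is its 7 terminal taxa in alphabetical order.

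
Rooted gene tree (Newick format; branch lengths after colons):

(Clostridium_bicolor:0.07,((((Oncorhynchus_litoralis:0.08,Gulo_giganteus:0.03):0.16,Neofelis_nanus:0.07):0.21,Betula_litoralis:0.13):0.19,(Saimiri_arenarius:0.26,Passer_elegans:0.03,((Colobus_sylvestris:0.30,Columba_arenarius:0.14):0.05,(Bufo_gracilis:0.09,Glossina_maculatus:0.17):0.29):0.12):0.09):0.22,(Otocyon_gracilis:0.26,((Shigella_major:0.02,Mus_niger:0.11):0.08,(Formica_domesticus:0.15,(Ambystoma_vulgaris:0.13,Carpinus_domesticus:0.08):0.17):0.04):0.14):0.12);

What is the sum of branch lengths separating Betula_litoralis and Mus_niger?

The path runs Betula_litoralis → … → MRCA → … → Mus_niger; the MRCA is the root of the tree.
Branch lengths along that path: 0.13 + 0.19 + 0.22 + 0.12 + 0.14 + 0.08 + 0.11 = 0.99.

0.99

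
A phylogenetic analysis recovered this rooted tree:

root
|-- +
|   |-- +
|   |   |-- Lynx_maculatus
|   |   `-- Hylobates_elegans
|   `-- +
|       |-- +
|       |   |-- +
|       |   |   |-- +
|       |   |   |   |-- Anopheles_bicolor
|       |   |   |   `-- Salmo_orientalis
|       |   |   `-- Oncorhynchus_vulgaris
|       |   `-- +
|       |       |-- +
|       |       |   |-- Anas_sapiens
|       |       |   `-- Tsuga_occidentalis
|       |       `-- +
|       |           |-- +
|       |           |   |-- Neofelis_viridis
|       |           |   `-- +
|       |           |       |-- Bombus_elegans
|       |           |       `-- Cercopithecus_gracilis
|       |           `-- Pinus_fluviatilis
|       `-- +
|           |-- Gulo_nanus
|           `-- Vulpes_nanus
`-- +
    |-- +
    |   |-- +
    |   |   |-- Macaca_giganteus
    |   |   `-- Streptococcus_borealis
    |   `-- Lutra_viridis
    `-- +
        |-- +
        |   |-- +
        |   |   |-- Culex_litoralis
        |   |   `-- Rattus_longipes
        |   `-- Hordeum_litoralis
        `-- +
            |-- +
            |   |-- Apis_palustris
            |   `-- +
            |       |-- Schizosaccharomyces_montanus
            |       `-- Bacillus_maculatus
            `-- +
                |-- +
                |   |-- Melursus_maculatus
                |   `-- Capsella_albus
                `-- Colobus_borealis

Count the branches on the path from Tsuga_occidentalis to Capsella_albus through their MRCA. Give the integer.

12

The MRCA of Tsuga_occidentalis and Capsella_albus is the root of the tree.
From Tsuga_occidentalis up to that node: 6 branches. From Capsella_albus up to the same node: 6 branches. Total: 6 + 6 = 12.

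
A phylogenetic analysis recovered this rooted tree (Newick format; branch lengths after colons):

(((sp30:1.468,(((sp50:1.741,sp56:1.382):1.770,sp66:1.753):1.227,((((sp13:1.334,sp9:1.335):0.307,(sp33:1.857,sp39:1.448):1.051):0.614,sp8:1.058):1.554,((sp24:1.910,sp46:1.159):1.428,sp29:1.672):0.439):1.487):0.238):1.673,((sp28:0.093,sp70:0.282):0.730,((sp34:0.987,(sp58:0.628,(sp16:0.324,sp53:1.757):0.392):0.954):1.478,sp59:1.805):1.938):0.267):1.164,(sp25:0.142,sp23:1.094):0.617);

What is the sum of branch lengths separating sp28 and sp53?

The path runs sp28 → … → MRCA → … → sp53; the MRCA is the node subtending ((sp28,sp70),((sp34,(sp58,(sp16,sp53))),sp59)).
Branch lengths along that path: 0.093 + 0.730 + 1.938 + 1.478 + 0.954 + 0.392 + 1.757 = 7.342.

7.342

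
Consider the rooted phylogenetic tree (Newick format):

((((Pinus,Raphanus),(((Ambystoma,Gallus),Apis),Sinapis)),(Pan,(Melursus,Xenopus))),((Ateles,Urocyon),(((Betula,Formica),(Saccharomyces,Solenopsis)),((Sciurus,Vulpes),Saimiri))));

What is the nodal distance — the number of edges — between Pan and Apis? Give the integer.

6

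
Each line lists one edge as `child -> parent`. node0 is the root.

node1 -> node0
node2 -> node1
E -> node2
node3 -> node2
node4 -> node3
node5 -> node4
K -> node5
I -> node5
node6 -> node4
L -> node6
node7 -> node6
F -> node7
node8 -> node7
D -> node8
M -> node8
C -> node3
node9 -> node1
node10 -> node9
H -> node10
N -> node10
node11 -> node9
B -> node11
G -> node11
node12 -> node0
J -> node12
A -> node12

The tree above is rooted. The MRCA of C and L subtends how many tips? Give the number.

The MRCA of C and L is the node subtending (((K,I),(L,(F,(D,M)))),C).
That clade contains 7 terminal taxa: C, D, F, I, K, L, M.

7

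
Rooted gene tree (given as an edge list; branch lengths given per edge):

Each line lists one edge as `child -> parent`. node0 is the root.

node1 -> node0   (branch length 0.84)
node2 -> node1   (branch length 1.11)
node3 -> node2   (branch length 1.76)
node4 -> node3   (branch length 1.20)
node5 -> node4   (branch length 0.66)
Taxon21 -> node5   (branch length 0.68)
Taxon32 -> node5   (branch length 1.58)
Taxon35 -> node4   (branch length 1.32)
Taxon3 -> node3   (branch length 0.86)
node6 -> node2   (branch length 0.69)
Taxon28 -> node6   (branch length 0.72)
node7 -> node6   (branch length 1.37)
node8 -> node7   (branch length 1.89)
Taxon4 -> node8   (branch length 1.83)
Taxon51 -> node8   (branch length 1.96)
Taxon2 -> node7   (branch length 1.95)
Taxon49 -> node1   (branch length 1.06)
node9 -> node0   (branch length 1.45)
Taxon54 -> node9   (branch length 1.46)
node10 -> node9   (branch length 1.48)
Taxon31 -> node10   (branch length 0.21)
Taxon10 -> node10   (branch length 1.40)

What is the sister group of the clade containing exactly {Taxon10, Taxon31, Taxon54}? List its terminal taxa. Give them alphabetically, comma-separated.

The clade containing exactly {Taxon10, Taxon31, Taxon54} attaches directly to the root of the tree.
The other lineage descending from that same node — the sister group — is (((((Taxon21,Taxon32),Taxon35),Taxon3),(Taxon28,((Taxon4,Taxon51),Taxon2))),Taxon49); its 9 tips in alphabetical order are the answer.

Taxon2, Taxon21, Taxon28, Taxon3, Taxon32, Taxon35, Taxon4, Taxon49, Taxon51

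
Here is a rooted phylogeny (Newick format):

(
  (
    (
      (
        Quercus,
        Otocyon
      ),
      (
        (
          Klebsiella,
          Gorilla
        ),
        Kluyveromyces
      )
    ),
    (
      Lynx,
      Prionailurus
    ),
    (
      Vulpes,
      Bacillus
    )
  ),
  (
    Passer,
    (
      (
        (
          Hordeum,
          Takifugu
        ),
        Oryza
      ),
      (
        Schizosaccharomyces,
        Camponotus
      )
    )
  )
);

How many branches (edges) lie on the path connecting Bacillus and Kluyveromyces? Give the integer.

The MRCA of Bacillus and Kluyveromyces is the node subtending (((Quercus,Otocyon),((Klebsiella,Gorilla),Kluyveromyces)),(Lynx,Prionailurus),(Vulpes,Bacillus)).
From Bacillus up to that node: 2 branches. From Kluyveromyces up to the same node: 3 branches. Total: 2 + 3 = 5.

5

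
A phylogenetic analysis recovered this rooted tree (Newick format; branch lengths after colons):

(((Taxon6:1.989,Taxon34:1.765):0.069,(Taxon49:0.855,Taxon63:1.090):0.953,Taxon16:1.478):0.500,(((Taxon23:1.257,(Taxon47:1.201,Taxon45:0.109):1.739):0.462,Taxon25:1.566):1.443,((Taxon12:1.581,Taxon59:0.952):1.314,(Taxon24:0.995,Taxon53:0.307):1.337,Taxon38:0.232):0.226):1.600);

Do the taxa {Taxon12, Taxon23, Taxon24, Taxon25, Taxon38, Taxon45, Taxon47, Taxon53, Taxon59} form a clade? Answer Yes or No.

The most recent common ancestor of these taxa subtends (((Taxon23,(Taxon47,Taxon45)),Taxon25),((Taxon12,Taxon59),(Taxon24,Taxon53),Taxon38)).
That clade has exactly 9 tips — every listed taxon and nothing else — so the group is monophyletic.

Yes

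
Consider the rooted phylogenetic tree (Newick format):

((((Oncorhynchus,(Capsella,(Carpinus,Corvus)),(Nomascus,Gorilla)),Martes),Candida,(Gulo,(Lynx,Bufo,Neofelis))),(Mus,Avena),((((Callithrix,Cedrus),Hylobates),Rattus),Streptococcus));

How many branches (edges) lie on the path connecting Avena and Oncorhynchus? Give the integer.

6

The MRCA of Avena and Oncorhynchus is the root of the tree.
From Avena up to that node: 2 branches. From Oncorhynchus up to the same node: 4 branches. Total: 2 + 4 = 6.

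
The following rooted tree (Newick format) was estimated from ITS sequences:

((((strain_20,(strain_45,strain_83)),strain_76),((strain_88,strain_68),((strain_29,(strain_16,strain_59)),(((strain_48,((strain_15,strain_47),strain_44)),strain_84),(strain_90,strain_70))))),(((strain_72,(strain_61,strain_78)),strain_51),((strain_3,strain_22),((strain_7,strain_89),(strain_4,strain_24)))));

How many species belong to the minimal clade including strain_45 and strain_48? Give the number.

16

The MRCA of strain_45 and strain_48 is the node subtending (((strain_20,(strain_45,strain_83)),strain_76),((strain_88,strain_68),((strain_29,(strain_16,strain_59)),(((strain_48,((strain_15,strain_47),strain_44)),strain_84),(strain_90,strain_70))))).
That clade contains 16 terminal taxa: strain_15, strain_16, strain_20, strain_29, strain_44, strain_45, strain_47, strain_48, strain_59, strain_68, strain_70, strain_76, strain_83, strain_84, strain_88, strain_90.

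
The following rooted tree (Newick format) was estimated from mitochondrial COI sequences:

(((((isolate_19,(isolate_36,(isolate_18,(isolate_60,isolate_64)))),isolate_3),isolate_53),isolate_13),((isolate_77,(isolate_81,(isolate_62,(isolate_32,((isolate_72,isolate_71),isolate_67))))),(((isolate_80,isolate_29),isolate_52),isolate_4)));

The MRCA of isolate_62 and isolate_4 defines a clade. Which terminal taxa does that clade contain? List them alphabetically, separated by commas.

Tracing isolate_62: it sits inside (isolate_62,(isolate_32,((isolate_72,isolate_71),isolate_67))).
Tracing isolate_4: it sits inside (((isolate_80,isolate_29),isolate_52),isolate_4).
The smallest clade enclosing both is ((isolate_77,(isolate_81,(isolate_62,(isolate_32,((isolate_72,isolate_71),isolate_67))))),(((isolate_80,isolate_29),isolate_52),isolate_4)); the answer is its 11 terminal taxa in alphabetical order.

isolate_29, isolate_32, isolate_4, isolate_52, isolate_62, isolate_67, isolate_71, isolate_72, isolate_77, isolate_80, isolate_81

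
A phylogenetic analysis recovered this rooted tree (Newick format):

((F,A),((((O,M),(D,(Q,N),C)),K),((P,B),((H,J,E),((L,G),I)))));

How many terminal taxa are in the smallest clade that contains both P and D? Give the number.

The MRCA of P and D is the node subtending ((((O,M),(D,(Q,N),C)),K),((P,B),((H,J,E),((L,G),I)))).
That clade contains 15 terminal taxa: B, C, D, E, G, H, I, J, K, L, M, N, O, P, Q.

15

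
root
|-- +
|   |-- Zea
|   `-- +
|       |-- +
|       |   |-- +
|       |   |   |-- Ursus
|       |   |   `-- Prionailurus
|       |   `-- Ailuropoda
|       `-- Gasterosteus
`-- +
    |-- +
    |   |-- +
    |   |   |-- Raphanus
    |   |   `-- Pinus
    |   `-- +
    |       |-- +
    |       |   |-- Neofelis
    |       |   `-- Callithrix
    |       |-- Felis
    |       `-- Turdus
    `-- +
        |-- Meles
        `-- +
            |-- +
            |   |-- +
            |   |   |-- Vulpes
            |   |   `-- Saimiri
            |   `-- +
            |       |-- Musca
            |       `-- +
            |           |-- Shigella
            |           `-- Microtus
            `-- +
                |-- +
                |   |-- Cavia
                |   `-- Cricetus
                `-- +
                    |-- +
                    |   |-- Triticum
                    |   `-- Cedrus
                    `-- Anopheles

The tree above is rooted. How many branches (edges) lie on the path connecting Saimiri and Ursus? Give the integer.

The MRCA of Saimiri and Ursus is the root of the tree.
From Saimiri up to that node: 6 branches. From Ursus up to the same node: 5 branches. Total: 6 + 5 = 11.

11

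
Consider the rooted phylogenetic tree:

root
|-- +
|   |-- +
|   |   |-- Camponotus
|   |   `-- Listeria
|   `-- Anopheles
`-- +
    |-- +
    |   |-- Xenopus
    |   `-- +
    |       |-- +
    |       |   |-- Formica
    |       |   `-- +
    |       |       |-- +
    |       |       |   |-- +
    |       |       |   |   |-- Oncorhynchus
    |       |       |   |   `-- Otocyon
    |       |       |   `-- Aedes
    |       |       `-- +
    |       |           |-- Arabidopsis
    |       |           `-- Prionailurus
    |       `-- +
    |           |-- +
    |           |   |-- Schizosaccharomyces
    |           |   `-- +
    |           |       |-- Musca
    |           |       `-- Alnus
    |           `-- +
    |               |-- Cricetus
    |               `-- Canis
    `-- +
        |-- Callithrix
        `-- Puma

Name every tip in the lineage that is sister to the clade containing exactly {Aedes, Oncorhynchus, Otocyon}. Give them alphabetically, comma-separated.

Arabidopsis, Prionailurus

The clade containing exactly {Aedes, Oncorhynchus, Otocyon} attaches to the tree at the node subtending (((Oncorhynchus,Otocyon),Aedes),(Arabidopsis,Prionailurus)).
The other lineage descending from that same node — the sister group — is (Arabidopsis,Prionailurus); its 2 tips in alphabetical order are the answer.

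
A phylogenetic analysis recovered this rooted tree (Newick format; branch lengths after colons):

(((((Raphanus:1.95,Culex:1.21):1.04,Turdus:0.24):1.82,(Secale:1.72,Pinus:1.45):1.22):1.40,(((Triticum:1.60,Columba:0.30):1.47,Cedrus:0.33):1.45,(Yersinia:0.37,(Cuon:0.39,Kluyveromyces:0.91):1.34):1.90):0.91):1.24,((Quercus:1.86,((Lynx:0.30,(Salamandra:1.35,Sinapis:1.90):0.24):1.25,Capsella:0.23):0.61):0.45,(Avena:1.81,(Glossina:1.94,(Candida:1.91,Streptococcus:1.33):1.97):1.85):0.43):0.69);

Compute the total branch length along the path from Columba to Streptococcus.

11.64

The path runs Columba → … → MRCA → … → Streptococcus; the MRCA is the root of the tree.
Branch lengths along that path: 0.30 + 1.47 + 1.45 + 0.91 + 1.24 + 0.69 + 0.43 + 1.85 + 1.97 + 1.33 = 11.64.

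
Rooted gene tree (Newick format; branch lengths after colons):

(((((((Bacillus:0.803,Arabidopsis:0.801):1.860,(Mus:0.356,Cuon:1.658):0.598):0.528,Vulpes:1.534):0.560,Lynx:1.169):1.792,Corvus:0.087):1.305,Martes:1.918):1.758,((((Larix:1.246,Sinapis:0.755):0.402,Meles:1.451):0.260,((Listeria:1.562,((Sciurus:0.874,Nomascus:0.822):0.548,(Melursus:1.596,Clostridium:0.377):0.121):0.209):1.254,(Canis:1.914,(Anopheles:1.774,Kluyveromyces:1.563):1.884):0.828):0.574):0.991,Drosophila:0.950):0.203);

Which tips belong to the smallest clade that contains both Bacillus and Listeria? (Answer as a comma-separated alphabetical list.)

Tracing Bacillus: it sits inside (Bacillus,Arabidopsis).
Tracing Listeria: it sits inside (Listeria,((Sciurus,Nomascus),(Melursus,Clostridium))).
The smallest clade enclosing both is the whole tree (their MRCA is the root), so the answer is all 20 tips in alphabetical order.

Anopheles, Arabidopsis, Bacillus, Canis, Clostridium, Corvus, Cuon, Drosophila, Kluyveromyces, Larix, Listeria, Lynx, Martes, Meles, Melursus, Mus, Nomascus, Sciurus, Sinapis, Vulpes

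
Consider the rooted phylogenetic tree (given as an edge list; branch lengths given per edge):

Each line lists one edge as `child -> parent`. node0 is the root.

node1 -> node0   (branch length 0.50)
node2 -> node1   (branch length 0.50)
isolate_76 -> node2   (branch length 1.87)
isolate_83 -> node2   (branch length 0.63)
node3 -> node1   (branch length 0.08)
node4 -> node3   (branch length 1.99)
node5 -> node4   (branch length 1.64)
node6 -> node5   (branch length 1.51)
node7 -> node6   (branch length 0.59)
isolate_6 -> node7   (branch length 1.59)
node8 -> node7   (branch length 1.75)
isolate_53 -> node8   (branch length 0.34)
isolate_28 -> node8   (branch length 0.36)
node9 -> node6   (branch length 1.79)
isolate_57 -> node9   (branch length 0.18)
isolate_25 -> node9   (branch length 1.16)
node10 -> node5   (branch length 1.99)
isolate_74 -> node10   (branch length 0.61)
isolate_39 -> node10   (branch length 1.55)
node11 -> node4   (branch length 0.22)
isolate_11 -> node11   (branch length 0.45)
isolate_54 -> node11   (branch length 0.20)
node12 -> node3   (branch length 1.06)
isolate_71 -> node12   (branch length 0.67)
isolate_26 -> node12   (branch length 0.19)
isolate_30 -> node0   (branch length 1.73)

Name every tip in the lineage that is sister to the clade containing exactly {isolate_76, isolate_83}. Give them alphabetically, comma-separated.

The clade containing exactly {isolate_76, isolate_83} attaches to the tree at the node subtending ((isolate_76,isolate_83),(((((isolate_6,(isolate_53,isolate_28)),(isolate_57,isolate_25)),(isolate_74,isolate_39)),(isolate_11,isolate_54)),(isolate_71,isolate_26))).
The other lineage descending from that same node — the sister group — is (((((isolate_6,(isolate_53,isolate_28)),(isolate_57,isolate_25)),(isolate_74,isolate_39)),(isolate_11,isolate_54)),(isolate_71,isolate_26)); its 11 tips in alphabetical order are the answer.

isolate_11, isolate_25, isolate_26, isolate_28, isolate_39, isolate_53, isolate_54, isolate_57, isolate_6, isolate_71, isolate_74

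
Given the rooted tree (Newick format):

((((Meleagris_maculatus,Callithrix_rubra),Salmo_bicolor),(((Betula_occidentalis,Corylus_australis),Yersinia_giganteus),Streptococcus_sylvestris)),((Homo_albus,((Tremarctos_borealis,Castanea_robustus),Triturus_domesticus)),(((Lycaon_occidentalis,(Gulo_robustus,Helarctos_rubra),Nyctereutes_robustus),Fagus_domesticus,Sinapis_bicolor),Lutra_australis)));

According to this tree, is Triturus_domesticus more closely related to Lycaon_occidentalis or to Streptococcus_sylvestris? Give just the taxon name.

Lycaon_occidentalis

The MRCA of Triturus_domesticus and Lycaon_occidentalis subtends ((Homo_albus,((Tremarctos_borealis,Castanea_robustus),Triturus_domesticus)),(((Lycaon_occidentalis,(Gulo_robustus,Helarctos_rubra),Nyctereutes_robustus),Fagus_domesticus,Sinapis_bicolor),Lutra_australis)) (11 taxa).
The MRCA of Triturus_domesticus and Streptococcus_sylvestris is the root, subtending the entire tree (18 taxa).
The first is nested inside the second, so Triturus_domesticus shares a more recent common ancestor with Lycaon_occidentalis.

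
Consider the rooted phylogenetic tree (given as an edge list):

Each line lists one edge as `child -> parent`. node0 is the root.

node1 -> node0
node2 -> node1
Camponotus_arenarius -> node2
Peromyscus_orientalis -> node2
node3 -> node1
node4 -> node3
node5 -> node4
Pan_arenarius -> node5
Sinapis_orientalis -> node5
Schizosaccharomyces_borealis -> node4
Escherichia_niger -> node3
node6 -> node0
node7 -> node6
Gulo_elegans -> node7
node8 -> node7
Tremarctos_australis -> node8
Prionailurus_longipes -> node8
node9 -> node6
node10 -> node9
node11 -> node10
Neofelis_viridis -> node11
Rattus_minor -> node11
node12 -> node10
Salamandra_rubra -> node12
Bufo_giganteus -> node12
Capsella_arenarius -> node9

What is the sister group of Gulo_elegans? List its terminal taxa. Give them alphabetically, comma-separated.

Prionailurus_longipes, Tremarctos_australis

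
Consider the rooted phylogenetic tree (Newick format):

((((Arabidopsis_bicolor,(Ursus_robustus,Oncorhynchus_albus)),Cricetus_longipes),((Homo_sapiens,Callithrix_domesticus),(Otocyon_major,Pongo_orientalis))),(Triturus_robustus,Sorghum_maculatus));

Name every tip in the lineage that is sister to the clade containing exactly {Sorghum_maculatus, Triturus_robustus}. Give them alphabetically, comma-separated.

The clade containing exactly {Sorghum_maculatus, Triturus_robustus} attaches directly to the root of the tree.
The other lineage descending from that same node — the sister group — is (((Arabidopsis_bicolor,(Ursus_robustus,Oncorhynchus_albus)),Cricetus_longipes),((Homo_sapiens,Callithrix_domesticus),(Otocyon_major,Pongo_orientalis))); its 8 tips in alphabetical order are the answer.

Arabidopsis_bicolor, Callithrix_domesticus, Cricetus_longipes, Homo_sapiens, Oncorhynchus_albus, Otocyon_major, Pongo_orientalis, Ursus_robustus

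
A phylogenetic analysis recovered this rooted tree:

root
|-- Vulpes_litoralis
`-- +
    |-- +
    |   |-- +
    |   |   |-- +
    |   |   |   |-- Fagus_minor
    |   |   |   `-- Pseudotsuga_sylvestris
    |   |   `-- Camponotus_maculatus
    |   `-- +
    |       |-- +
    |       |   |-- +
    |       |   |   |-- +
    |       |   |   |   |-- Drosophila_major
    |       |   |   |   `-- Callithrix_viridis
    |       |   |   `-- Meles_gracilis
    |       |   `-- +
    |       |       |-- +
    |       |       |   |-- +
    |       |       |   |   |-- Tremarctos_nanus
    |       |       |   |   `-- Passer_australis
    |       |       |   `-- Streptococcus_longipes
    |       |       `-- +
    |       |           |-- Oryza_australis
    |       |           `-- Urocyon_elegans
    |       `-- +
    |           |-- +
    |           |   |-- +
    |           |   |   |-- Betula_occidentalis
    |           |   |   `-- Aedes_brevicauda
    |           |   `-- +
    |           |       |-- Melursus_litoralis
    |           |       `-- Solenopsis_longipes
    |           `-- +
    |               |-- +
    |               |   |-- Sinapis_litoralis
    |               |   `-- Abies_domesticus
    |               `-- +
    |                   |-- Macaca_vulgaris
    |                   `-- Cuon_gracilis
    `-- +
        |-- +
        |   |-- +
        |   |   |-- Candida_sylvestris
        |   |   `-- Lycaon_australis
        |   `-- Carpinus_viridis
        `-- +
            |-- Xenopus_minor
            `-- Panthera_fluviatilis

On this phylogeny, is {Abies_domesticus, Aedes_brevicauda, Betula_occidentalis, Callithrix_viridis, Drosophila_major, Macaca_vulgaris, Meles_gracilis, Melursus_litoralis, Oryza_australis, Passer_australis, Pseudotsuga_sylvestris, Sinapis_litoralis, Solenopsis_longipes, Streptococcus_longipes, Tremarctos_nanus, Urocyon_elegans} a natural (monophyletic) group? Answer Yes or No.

No

The MRCA of the listed taxa subtends (((Fagus_minor,Pseudotsuga_sylvestris),Camponotus_maculatus),((((Drosophila_major,Callithrix_viridis),Meles_gracilis),(((Tremarctos_nanus,Passer_australis),Streptococcus_longipes),(Oryza_australis,Urocyon_elegans))),(((Betula_occidentalis,Aedes_brevicauda),(Melursus_litoralis,Solenopsis_longipes)),((Sinapis_litoralis,Abies_domesticus),(Macaca_vulgaris,Cuon_gracilis))))).
That clade also contains Camponotus_maculatus, Cuon_gracilis, Fagus_minor, which are not in the proposed group, so the group is not monophyletic.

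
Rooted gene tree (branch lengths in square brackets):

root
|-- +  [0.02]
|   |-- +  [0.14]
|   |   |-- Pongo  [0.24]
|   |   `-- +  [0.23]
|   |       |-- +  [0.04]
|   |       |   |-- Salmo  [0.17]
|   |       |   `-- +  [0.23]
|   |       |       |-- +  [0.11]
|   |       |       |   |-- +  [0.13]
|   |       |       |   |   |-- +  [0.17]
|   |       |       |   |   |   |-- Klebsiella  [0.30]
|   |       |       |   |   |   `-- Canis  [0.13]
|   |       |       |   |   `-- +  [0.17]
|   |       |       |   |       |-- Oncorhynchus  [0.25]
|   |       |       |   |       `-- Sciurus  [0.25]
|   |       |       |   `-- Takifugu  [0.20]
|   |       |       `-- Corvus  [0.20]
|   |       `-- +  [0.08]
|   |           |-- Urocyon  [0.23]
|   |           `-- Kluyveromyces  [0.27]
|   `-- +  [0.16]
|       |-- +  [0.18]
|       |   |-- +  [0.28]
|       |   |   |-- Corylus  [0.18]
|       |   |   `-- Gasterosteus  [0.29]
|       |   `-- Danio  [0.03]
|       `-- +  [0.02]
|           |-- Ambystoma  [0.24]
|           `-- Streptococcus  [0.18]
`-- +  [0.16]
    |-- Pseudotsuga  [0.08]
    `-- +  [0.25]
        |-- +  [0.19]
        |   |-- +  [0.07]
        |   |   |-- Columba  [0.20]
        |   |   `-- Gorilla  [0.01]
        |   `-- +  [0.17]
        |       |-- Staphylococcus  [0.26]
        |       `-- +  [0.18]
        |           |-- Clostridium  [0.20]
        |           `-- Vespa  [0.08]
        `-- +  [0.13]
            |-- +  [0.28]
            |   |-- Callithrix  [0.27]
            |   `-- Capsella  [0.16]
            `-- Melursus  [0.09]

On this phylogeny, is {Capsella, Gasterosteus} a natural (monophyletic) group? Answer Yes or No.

No

The MRCA of the listed taxa is the root, so the smallest clade containing them is the whole tree.
That clade also contains Ambystoma, Callithrix, Canis, Clostridium, Columba, Corvus, Corylus, Danio, Gorilla, Klebsiella, Kluyveromyces, Melursus, Oncorhynchus, Pongo, Pseudotsuga, Salmo, Sciurus, Staphylococcus, Streptococcus, Takifugu, Urocyon, Vespa, which are not in the proposed group, so the group is not monophyletic.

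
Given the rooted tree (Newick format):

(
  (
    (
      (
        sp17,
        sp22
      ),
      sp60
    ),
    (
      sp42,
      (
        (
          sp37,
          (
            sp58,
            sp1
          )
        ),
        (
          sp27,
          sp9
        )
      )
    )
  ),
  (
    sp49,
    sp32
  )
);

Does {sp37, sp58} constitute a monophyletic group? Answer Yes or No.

The MRCA of the listed taxa subtends (sp37,(sp58,sp1)).
That clade also contains sp1, which is not in the proposed group, so the group is not monophyletic.

No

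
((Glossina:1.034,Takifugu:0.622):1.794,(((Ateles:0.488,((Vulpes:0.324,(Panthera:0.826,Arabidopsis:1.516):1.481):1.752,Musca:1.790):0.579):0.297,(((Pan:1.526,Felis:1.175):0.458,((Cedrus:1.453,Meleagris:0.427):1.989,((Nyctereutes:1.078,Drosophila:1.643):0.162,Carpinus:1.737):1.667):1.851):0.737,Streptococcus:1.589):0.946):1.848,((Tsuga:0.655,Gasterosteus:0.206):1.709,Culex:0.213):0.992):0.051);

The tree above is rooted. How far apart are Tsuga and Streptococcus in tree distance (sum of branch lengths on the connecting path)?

7.739

The path runs Tsuga → … → MRCA → … → Streptococcus; the MRCA is the node subtending (((Ateles,((Vulpes,(Panthera,Arabidopsis)),Musca)),(((Pan,Felis),((Cedrus,Meleagris),((Nyctereutes,Drosophila),Carpinus))),Streptococcus)),((Tsuga,Gasterosteus),Culex)).
Branch lengths along that path: 0.655 + 1.709 + 0.992 + 1.848 + 0.946 + 1.589 = 7.739.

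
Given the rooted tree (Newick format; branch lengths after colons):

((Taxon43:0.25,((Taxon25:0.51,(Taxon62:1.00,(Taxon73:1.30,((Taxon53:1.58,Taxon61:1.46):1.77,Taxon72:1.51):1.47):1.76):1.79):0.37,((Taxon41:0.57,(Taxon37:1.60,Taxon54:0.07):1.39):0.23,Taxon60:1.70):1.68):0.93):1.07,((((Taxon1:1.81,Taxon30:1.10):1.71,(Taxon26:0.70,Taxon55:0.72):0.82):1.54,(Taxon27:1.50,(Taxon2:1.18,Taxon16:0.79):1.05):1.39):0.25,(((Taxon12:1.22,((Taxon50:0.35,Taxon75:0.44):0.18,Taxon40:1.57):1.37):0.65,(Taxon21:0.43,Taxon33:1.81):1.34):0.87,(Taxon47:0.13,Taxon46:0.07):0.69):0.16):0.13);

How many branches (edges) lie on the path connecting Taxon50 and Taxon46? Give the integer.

7

The MRCA of Taxon50 and Taxon46 is the node subtending (((Taxon12,((Taxon50,Taxon75),Taxon40)),(Taxon21,Taxon33)),(Taxon47,Taxon46)).
From Taxon50 up to that node: 5 branches. From Taxon46 up to the same node: 2 branches. Total: 5 + 2 = 7.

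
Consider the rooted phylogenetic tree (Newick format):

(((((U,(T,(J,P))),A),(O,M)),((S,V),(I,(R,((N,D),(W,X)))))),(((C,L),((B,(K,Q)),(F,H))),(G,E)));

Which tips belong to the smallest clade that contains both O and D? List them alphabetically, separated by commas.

Tracing O: it sits inside (O,M).
Tracing D: it sits inside (N,D).
The smallest clade enclosing both is ((((U,(T,(J,P))),A),(O,M)),((S,V),(I,(R,((N,D),(W,X)))))); the answer is its 15 terminal taxa in alphabetical order.

A, D, I, J, M, N, O, P, R, S, T, U, V, W, X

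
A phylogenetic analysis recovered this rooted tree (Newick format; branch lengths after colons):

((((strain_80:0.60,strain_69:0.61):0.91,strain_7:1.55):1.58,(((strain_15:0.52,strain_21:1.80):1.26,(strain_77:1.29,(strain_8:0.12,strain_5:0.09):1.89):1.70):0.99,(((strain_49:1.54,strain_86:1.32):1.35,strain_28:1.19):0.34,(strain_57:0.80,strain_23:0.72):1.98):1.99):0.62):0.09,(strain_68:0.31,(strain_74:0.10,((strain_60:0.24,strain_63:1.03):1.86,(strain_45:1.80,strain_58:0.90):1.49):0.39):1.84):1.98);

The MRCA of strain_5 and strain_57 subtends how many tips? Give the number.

10

The MRCA of strain_5 and strain_57 is the node subtending (((strain_15,strain_21),(strain_77,(strain_8,strain_5))),(((strain_49,strain_86),strain_28),(strain_57,strain_23))).
That clade contains 10 terminal taxa: strain_15, strain_21, strain_23, strain_28, strain_49, strain_5, strain_57, strain_77, strain_8, strain_86.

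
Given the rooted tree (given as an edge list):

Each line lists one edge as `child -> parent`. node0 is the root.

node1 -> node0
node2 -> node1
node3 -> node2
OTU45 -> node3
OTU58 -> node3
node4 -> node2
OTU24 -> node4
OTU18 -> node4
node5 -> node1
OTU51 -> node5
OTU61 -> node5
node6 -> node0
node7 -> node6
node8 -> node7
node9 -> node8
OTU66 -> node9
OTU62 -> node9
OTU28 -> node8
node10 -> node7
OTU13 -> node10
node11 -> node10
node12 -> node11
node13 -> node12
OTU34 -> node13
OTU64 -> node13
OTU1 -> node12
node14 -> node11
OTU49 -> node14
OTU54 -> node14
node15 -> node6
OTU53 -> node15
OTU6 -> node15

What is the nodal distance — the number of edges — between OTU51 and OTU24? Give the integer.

The MRCA of OTU51 and OTU24 is the node subtending (((OTU45,OTU58),(OTU24,OTU18)),(OTU51,OTU61)).
From OTU51 up to that node: 2 branches. From OTU24 up to the same node: 3 branches. Total: 2 + 3 = 5.

5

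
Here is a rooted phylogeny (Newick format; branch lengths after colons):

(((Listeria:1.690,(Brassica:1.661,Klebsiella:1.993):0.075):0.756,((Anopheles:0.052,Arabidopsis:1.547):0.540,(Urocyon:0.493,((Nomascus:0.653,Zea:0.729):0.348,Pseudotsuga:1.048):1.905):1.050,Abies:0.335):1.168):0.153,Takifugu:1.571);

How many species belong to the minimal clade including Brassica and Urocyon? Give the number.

10

The MRCA of Brassica and Urocyon is the node subtending ((Listeria,(Brassica,Klebsiella)),((Anopheles,Arabidopsis),(Urocyon,((Nomascus,Zea),Pseudotsuga)),Abies)).
That clade contains 10 terminal taxa: Abies, Anopheles, Arabidopsis, Brassica, Klebsiella, Listeria, Nomascus, Pseudotsuga, Urocyon, Zea.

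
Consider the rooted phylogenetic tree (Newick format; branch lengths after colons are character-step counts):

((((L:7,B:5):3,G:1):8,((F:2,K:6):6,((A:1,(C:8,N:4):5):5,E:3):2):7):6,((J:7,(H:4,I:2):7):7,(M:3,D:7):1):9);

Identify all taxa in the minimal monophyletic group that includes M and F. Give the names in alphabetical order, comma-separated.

A, B, C, D, E, F, G, H, I, J, K, L, M, N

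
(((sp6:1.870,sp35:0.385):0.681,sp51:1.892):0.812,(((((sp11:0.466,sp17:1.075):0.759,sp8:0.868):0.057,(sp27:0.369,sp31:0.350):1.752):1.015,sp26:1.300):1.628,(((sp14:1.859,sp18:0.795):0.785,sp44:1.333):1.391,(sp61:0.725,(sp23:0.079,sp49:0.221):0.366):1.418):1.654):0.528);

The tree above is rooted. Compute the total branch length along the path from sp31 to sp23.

The path runs sp31 → … → MRCA → … → sp23; the MRCA is the node subtending (((((sp11,sp17),sp8),(sp27,sp31)),sp26),(((sp14,sp18),sp44),(sp61,(sp23,sp49)))).
Branch lengths along that path: 0.350 + 1.752 + 1.015 + 1.628 + 1.654 + 1.418 + 0.366 + 0.079 = 8.262.

8.262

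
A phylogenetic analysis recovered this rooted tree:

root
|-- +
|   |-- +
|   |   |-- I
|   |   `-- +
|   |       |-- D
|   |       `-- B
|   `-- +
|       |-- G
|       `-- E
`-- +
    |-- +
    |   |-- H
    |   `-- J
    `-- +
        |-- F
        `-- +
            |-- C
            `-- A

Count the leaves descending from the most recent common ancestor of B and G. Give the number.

5

The MRCA of B and G is the node subtending ((I,(D,B)),(G,E)).
That clade contains 5 terminal taxa: B, D, E, G, I.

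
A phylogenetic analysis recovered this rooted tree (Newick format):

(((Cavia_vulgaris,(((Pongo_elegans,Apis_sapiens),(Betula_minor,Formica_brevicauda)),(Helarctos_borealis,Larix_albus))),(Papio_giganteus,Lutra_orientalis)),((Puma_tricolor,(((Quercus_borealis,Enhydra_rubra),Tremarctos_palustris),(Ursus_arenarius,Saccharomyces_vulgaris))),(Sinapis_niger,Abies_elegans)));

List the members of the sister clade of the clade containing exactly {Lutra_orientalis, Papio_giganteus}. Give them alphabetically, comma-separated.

Apis_sapiens, Betula_minor, Cavia_vulgaris, Formica_brevicauda, Helarctos_borealis, Larix_albus, Pongo_elegans

The clade containing exactly {Lutra_orientalis, Papio_giganteus} attaches to the tree at the node subtending ((Cavia_vulgaris,(((Pongo_elegans,Apis_sapiens),(Betula_minor,Formica_brevicauda)),(Helarctos_borealis,Larix_albus))),(Papio_giganteus,Lutra_orientalis)).
The other lineage descending from that same node — the sister group — is (Cavia_vulgaris,(((Pongo_elegans,Apis_sapiens),(Betula_minor,Formica_brevicauda)),(Helarctos_borealis,Larix_albus))); its 7 tips in alphabetical order are the answer.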